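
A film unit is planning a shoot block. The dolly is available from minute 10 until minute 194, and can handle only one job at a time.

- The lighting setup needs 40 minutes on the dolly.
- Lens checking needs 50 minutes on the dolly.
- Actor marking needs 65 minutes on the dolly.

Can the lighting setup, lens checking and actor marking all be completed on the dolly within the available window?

The dolly window is 194 − 10 = 184 minutes.
Running back to back, the jobs need 40 + 50 + 65 = 155 minutes on the dolly.
Since 155 ≤ 184, they fit within the window.

Yes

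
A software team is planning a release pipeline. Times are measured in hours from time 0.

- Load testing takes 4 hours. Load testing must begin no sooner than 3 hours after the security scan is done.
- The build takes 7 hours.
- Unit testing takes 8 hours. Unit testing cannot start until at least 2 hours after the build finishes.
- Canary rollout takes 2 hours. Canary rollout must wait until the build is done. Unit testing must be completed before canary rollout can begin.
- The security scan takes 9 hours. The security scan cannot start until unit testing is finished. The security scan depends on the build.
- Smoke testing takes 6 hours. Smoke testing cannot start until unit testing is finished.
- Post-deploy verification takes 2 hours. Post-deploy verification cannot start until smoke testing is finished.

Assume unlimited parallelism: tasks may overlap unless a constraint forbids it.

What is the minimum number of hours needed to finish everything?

33

The build has no prerequisites, so it starts at hour 0 and finishes at hour 7.
Unit testing cannot begin until the build (finishes hour 7, plus 2-hour gap → hour 9). It runs from hour 9 to 9 + 8 = hour 17.
Canary rollout needs all of the build (finishes hour 7); unit testing (finishes hour 17). That puts its earliest start at hour 17; it finishes at 17 + 2 = hour 19.
Smoke testing waits on unit testing (finishes hour 17), so it starts at hour 17 and finishes at 17 + 6 = hour 23.
Post-deploy verification cannot begin until smoke testing (finishes hour 23). It runs from hour 23 to 23 + 2 = hour 25.
For the security scan: unit testing (finishes hour 17); the build (finishes hour 7). Taking the maximum gives a start of hour 17, and it finishes at 17 + 9 = hour 26.
After the security scan (finishes hour 26, plus 3-hour gap → hour 29), load testing can start at hour 29 and finishes at hour 33.
All tasks are finished once the last one completes. Finish times: The build at 7, Unit testing at 17, The security scan at 26, Smoke testing at 23, Canary rollout at 19, Load testing at 33, Post-deploy verification at 25. The latest is hour 33.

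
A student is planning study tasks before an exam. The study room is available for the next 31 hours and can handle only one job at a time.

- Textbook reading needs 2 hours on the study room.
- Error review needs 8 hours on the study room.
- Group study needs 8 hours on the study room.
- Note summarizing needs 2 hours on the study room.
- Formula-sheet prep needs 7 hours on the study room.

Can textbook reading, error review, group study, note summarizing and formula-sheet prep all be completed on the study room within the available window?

Running back to back, the jobs need 2 + 8 + 8 + 2 + 7 = 27 hours on the study room.
Since 27 ≤ 31, they fit within the window.

Yes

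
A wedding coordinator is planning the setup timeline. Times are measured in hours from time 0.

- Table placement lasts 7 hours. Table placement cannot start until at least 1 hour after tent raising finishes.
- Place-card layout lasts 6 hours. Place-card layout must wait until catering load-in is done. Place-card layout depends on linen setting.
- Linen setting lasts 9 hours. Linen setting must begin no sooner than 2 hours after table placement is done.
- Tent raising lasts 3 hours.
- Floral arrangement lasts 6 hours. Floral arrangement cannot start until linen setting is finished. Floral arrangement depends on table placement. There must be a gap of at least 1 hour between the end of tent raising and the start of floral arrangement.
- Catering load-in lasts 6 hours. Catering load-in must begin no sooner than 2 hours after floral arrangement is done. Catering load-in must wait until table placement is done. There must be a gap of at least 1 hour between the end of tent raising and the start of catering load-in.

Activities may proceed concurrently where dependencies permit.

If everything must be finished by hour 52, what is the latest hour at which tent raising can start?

Nothing follows place-card layout; the deadline of hour 52 is its only limit. It must start by 52 − 6 = hour 46.
Catering load-in feeds into place-card layout (must start by hour 46); so catering load-in must finish by hour 46 and therefore start by hour 40.
Floral arrangement feeds into catering load-in (must start by hour 40, minus 2-hour gap → hour 38); so floral arrangement must finish by hour 38 and therefore start by hour 32.
For linen setting: floral arrangement (must start by hour 32); place-card layout (must start by hour 46). The most restrictive is hour 32; with a 9-hour duration, linen setting must start by hour 23.
For table placement: linen setting (must start by hour 23, minus 2-hour gap → hour 21); floral arrangement (must start by hour 32); catering load-in (must start by hour 40). The most restrictive is hour 21; with a 7-hour duration, table placement must start by hour 14.
Tent raising has several dependents: table placement (must start by hour 14, minus 1-hour gap → hour 13); floral arrangement (must start by hour 32, minus 1-hour gap → hour 31); catering load-in (must start by hour 40, minus 1-hour gap → hour 39). The earliest of those limits is hour 13, so tent raising must start by 13 − 3 = hour 10.

10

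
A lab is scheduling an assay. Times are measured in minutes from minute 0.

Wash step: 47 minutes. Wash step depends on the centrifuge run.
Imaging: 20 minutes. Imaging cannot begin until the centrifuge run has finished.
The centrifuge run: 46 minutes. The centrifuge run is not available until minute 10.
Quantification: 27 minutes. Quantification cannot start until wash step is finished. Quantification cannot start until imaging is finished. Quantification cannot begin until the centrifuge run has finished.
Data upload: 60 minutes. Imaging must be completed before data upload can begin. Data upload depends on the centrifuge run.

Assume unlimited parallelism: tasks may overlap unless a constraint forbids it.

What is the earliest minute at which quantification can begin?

103

The centrifuge run waits on its own release at minute 10, so it starts at minute 10 and finishes at 10 + 46 = minute 56.
Imaging waits on the centrifuge run (finishes minute 56), so it starts at minute 56 and finishes at 56 + 20 = minute 76.
Wash step waits on the centrifuge run (finishes minute 56), so it starts at minute 56 and finishes at 56 + 47 = minute 103.
Quantification waits on wash step (finishes minute 103); imaging (finishes minute 76); the centrifuge run (finishes minute 56). The latest of these is minute 103, which is the earliest quantification can start.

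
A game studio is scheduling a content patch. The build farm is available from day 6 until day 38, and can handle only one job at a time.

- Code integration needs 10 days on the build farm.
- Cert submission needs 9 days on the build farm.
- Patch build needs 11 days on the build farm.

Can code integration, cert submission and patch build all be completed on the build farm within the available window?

The build farm window is 38 − 6 = 32 days.
Running back to back, the jobs need 10 + 9 + 11 = 30 days on the build farm.
Since 30 ≤ 32, they fit within the window.

Yes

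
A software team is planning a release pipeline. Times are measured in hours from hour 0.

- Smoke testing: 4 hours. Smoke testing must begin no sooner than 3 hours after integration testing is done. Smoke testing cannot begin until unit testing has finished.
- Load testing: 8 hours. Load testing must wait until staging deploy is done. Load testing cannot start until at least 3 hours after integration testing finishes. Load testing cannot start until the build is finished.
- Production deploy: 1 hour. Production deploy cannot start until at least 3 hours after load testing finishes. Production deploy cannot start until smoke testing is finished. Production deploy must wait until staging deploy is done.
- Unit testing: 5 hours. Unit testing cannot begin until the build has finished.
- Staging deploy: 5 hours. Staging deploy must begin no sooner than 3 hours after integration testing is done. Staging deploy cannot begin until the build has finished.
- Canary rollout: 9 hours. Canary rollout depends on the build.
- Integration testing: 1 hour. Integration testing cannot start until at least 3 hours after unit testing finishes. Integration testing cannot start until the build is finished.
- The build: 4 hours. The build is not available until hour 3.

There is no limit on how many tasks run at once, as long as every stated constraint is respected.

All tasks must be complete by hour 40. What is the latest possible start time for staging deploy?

To finish by hour 40, production deploy (duration 1) must start no later than hour 39.
Load testing must finish before production deploy (must start by hour 39, minus 3-hour gap → hour 36). With an 8-hour duration, load testing must start by 36 − 8 = hour 28.
Staging deploy feeds load testing (must start by hour 28); production deploy (must start by hour 39). Taking the minimum, staging deploy must finish by hour 28 and start by 28 − 5 = hour 23.

23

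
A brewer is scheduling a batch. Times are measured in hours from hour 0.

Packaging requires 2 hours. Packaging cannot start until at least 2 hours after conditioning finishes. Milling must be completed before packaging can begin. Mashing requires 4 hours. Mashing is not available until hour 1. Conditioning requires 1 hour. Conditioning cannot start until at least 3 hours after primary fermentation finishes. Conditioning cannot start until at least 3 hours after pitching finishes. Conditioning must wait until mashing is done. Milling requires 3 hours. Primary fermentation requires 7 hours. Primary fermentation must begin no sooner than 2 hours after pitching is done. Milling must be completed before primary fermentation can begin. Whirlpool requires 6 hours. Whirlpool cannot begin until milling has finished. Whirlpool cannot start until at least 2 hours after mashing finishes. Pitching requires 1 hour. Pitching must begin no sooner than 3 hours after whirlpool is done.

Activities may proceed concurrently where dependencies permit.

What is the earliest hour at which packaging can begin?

Mashing cannot begin until its own release at hour 1. It runs from hour 1 to 1 + 4 = hour 5.
Milling can start immediately at hour 0; it finishes at hour 3.
Whirlpool has to wait for milling (finishes hour 3); mashing (finishes hour 5, plus 2-hour gap → hour 7). The latest of these is hour 7, so whirlpool runs hour 7 to 7 + 6 = hour 13.
Pitching cannot begin until whirlpool (finishes hour 13, plus 3-hour gap → hour 16). It runs from hour 16 to 16 + 1 = hour 17.
Primary fermentation needs all of pitching (finishes hour 17, plus 2-hour gap → hour 19); milling (finishes hour 3). That puts its earliest start at hour 19; it finishes at 19 + 7 = hour 26.
Conditioning needs all of primary fermentation (finishes hour 26, plus 3-hour gap → hour 29); pitching (finishes hour 17, plus 3-hour gap → hour 20); mashing (finishes hour 5). That puts its earliest start at hour 29; it finishes at 29 + 1 = hour 30.
Packaging waits on conditioning (finishes hour 30, plus 2-hour gap → hour 32); milling (finishes hour 3). The latest of these is hour 32, which is the earliest packaging can start.

32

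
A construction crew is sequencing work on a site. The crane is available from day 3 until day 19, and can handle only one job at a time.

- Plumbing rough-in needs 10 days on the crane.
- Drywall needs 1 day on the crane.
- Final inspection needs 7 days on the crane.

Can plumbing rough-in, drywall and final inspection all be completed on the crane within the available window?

The crane window is 19 − 3 = 16 days.
Running back to back, the jobs need 10 + 1 + 7 = 18 days on the crane.
Since 18 > 16, they cannot all fit.

No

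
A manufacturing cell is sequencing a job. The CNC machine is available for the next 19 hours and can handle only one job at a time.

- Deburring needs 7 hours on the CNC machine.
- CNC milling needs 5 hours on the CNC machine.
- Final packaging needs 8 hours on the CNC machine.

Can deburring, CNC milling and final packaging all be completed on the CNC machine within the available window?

Running back to back, the jobs need 7 + 5 + 8 = 20 hours on the CNC machine.
Since 20 > 19, they cannot all fit.

No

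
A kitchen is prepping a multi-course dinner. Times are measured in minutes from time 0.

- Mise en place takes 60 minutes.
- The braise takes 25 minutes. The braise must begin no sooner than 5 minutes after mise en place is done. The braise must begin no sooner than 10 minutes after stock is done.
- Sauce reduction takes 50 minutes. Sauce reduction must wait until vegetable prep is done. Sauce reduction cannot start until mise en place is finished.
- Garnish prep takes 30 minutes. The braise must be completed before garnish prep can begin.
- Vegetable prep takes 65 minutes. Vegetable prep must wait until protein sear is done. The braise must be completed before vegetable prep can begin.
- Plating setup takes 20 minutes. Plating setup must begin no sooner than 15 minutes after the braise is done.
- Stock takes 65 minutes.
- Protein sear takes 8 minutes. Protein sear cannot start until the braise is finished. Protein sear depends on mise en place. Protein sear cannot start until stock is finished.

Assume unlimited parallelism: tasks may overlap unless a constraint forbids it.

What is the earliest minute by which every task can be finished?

Stock can start immediately at minute 0; it finishes at minute 65.
Nothing blocks mise en place, so it runs from minute 0 to minute 60.
For the braise: mise en place (finishes minute 60, plus 5-minute gap → minute 65); stock (finishes minute 65, plus 10-minute gap → minute 75). Taking the maximum gives a start of minute 75, and it finishes at 75 + 25 = minute 100.
Garnish prep cannot begin until the braise (finishes minute 100). It runs from minute 100 to 100 + 30 = minute 130.
After the braise (finishes minute 100, plus 15-minute gap → minute 115), plating setup can start at minute 115 and finishes at minute 135.
For protein sear: the braise (finishes minute 100); mise en place (finishes minute 60); stock (finishes minute 65). Taking the maximum gives a start of minute 100, and it finishes at 100 + 8 = minute 108.
Vegetable prep cannot start until protein sear (finishes minute 108); the braise (finishes minute 100). The controlling bound is minute 108, so vegetable prep finishes at 108 + 65 = minute 173.
For sauce reduction: vegetable prep (finishes minute 173); mise en place (finishes minute 60). Taking the maximum gives a start of minute 173, and it finishes at 173 + 50 = minute 223.
All tasks are finished once the last one completes. Finish times: Mise en place at 60, Stock at 65, The braise at 100, Protein sear at 108, Vegetable prep at 173, Sauce reduction at 223, Plating setup at 135, Garnish prep at 130. The latest is minute 223.

223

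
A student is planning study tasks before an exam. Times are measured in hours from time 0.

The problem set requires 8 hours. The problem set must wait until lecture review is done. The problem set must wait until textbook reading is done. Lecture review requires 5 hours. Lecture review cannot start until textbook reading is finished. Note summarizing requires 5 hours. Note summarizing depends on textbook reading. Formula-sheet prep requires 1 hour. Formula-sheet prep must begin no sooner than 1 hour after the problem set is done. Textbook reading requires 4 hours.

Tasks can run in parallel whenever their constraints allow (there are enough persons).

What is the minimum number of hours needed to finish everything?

Nothing blocks textbook reading, so it runs from hour 0 to hour 4.
Note summarizing cannot begin until textbook reading (finishes hour 4). It runs from hour 4 to 4 + 5 = hour 9.
Lecture review waits on textbook reading (finishes hour 4), so it starts at hour 4 and finishes at 4 + 5 = hour 9.
For the problem set: lecture review (finishes hour 9); textbook reading (finishes hour 4). Taking the maximum gives a start of hour 9, and it finishes at 9 + 8 = hour 17.
After the problem set (finishes hour 17, plus 1-hour gap → hour 18), formula-sheet prep can start at hour 18 and finishes at hour 19.
All tasks are finished once the last one completes. Finish times: Textbook reading at 4, Lecture review at 9, The problem set at 17, Note summarizing at 9, Formula-sheet prep at 19. The latest is hour 19.

19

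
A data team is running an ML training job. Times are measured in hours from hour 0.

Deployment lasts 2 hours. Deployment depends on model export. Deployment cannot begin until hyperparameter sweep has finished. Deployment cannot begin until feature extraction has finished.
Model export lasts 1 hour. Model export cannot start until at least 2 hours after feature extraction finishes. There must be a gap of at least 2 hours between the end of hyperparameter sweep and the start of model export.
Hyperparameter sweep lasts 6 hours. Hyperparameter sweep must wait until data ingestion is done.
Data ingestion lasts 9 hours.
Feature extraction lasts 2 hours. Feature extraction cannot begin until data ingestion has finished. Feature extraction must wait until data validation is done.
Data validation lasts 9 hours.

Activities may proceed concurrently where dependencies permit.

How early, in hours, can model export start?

17

Nothing blocks data validation, so it runs from hour 0 to hour 9.
Nothing blocks data ingestion, so it runs from hour 0 to hour 9.
Hyperparameter sweep waits on data ingestion (finishes hour 9), so it starts at hour 9 and finishes at 9 + 6 = hour 15.
Feature extraction needs all of data ingestion (finishes hour 9); data validation (finishes hour 9). That puts its earliest start at hour 9; it finishes at 9 + 2 = hour 11.
Model export waits on feature extraction (finishes hour 11, plus 2-hour gap → hour 13); hyperparameter sweep (finishes hour 15, plus 2-hour gap → hour 17). The latest of these is hour 17, which is the earliest model export can start.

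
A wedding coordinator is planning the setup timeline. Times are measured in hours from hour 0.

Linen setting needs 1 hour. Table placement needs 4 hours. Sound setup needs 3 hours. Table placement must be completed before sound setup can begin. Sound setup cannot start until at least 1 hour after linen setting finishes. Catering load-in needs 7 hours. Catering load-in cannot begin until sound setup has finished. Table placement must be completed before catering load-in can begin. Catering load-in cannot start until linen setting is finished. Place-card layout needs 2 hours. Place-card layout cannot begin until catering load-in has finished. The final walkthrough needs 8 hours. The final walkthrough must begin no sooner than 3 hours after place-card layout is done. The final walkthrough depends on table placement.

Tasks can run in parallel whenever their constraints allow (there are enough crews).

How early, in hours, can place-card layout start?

14

Nothing blocks linen setting, so it runs from hour 0 to hour 1.
Table placement has no prerequisites, so it starts at hour 0 and finishes at hour 4.
Sound setup has to wait for table placement (finishes hour 4); linen setting (finishes hour 1, plus 1-hour gap → hour 2). The latest of these is hour 4, so sound setup runs hour 4 to 4 + 3 = hour 7.
Catering load-in has to wait for sound setup (finishes hour 7); table placement (finishes hour 4); linen setting (finishes hour 1). The latest of these is hour 7, so catering load-in runs hour 7 to 7 + 7 = hour 14.
Place-card layout waits on catering load-in (finishes hour 14), so the earliest it can start is hour 14.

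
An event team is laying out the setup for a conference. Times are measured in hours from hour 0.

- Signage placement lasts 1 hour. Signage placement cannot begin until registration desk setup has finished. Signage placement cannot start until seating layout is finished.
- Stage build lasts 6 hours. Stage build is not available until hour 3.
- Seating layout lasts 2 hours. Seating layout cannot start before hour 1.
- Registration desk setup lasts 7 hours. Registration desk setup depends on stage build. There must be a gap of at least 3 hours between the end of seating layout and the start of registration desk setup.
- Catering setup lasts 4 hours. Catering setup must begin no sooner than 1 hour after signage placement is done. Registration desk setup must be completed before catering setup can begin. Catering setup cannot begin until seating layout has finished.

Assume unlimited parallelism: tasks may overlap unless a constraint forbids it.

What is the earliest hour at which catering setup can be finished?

22

After its own release at hour 1, seating layout can start at hour 1 and finishes at hour 3.
Stage build cannot begin until its own release at hour 3. It runs from hour 3 to 3 + 6 = hour 9.
Registration desk setup has to wait for stage build (finishes hour 9); seating layout (finishes hour 3, plus 3-hour gap → hour 6). The latest of these is hour 9, so registration desk setup runs hour 9 to 9 + 7 = hour 16.
Signage placement has to wait for registration desk setup (finishes hour 16); seating layout (finishes hour 3). The latest of these is hour 16, so signage placement runs hour 16 to 16 + 1 = hour 17.
Catering setup cannot start until signage placement (finishes hour 17, plus 1-hour gap → hour 18); registration desk setup (finishes hour 16); seating layout (finishes hour 3). The controlling bound is hour 18, so catering setup finishes at 18 + 4 = hour 22.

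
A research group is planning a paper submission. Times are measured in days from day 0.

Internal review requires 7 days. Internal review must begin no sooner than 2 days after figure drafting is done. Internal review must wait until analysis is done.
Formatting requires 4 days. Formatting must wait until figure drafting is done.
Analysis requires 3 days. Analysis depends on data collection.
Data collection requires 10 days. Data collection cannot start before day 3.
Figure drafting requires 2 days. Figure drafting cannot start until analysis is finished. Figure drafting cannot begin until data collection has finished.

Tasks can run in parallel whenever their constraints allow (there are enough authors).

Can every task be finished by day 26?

No

Data collection waits on its own release at day 3, so it starts at day 3 and finishes at 3 + 10 = day 13.
Analysis waits on data collection (finishes day 13), so it starts at day 13 and finishes at 13 + 3 = day 16.
Figure drafting cannot start until analysis (finishes day 16); data collection (finishes day 13). The controlling bound is day 16, so figure drafting finishes at 16 + 2 = day 18.
After figure drafting (finishes day 18), formatting can start at day 18 and finishes at day 22.
Internal review needs all of figure drafting (finishes day 18, plus 2-day gap → day 20); analysis (finishes day 16). That puts its earliest start at day 20; it finishes at 20 + 7 = day 27.
The earliest everything can be done is day 27, which is after the deadline of 26, so it is not possible.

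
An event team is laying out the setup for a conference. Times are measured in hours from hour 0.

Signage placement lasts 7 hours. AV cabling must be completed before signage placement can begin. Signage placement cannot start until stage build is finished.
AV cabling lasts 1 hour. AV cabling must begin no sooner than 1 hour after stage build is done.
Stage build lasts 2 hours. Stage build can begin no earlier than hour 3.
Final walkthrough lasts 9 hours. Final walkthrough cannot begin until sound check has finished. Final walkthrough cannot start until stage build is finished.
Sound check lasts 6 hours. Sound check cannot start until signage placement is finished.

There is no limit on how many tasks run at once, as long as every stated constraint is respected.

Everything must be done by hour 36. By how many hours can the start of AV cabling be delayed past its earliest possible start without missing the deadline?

Stage build waits on its own release at hour 3, so it starts at hour 3 and finishes at 3 + 2 = hour 5.
After stage build (finishes hour 5, plus 1-hour gap → hour 6), AV cabling can start at hour 6 and finishes at hour 7.

Working backward from the deadline:
Final walkthrough has no dependents, so it just needs to finish by hour 36. Starting by 36 − 9 = hour 27 achieves that.
Sound check feeds into final walkthrough (must start by hour 27); so sound check must finish by hour 27 and therefore start by hour 21.
Signage placement has to be done before sound check (must start by hour 21). That means finishing by hour 21, i.e. starting by 21 − 7 = hour 14.
AV cabling feeds into signage placement (must start by hour 14); so AV cabling must finish by hour 14 and therefore start by hour 13.
So AV cabling can start as early as hour 6 and as late as hour 13, giving 13 − 6 = 7 hours of slack.

7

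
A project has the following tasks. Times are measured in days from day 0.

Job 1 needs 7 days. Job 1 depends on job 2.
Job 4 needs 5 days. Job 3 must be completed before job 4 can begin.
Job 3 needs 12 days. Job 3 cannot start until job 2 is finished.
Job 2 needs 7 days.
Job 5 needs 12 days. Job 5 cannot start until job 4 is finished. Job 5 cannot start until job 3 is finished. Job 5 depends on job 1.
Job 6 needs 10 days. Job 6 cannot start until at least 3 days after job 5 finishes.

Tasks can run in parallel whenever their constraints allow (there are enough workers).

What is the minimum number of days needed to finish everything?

Job 2 has no prerequisites, so it starts at day 0 and finishes at day 7.
Job 3 cannot begin until job 2 (finishes day 7). It runs from day 7 to 7 + 12 = day 19.
After job 3 (finishes day 19), job 4 can start at day 19 and finishes at day 24.
Job 1 cannot begin until job 2 (finishes day 7). It runs from day 7 to 7 + 7 = day 14.
Job 5 has to wait for job 4 (finishes day 24); job 3 (finishes day 19); job 1 (finishes day 14). The latest of these is day 24, so job 5 runs day 24 to 24 + 12 = day 36.
After job 5 (finishes day 36, plus 3-day gap → day 39), job 6 can start at day 39 and finishes at day 49.
All tasks are finished once the last one completes. Finish times: Job 1 at 14, Job 2 at 7, Job 3 at 19, Job 4 at 24, Job 5 at 36, Job 6 at 49. The latest is day 49.

49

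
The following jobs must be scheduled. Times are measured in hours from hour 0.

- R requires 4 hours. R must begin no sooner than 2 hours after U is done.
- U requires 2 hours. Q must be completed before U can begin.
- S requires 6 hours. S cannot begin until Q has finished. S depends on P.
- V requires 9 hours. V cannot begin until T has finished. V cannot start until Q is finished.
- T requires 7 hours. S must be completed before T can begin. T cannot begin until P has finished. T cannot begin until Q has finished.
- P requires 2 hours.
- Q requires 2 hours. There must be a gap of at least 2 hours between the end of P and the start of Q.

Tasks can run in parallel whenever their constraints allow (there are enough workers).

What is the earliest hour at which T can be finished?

19

Nothing blocks P, so it runs from hour 0 to hour 2.
After P (finishes hour 2, plus 2-hour gap → hour 4), Q can start at hour 4 and finishes at hour 6.
S has to wait for Q (finishes hour 6); P (finishes hour 2). The latest of these is hour 6, so S runs hour 6 to 6 + 6 = hour 12.
For T: S (finishes hour 12); P (finishes hour 2); Q (finishes hour 6). Taking the maximum gives a start of hour 12, and it finishes at 12 + 7 = hour 19.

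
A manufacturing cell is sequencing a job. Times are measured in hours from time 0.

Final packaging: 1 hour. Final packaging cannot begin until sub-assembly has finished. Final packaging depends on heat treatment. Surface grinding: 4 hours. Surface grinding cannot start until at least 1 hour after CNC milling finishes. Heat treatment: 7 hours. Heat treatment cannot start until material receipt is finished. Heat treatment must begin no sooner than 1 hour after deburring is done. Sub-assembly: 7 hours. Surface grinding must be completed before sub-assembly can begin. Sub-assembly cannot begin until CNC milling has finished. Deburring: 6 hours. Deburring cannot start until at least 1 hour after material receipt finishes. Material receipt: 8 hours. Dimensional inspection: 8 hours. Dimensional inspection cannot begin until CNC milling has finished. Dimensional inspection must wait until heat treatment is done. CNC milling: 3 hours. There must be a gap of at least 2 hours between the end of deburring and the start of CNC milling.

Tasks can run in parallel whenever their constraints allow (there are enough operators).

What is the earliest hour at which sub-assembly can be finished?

32

Nothing blocks material receipt, so it runs from hour 0 to hour 8.
Deburring cannot begin until material receipt (finishes hour 8, plus 1-hour gap → hour 9). It runs from hour 9 to 9 + 6 = hour 15.
CNC milling cannot begin until deburring (finishes hour 15, plus 2-hour gap → hour 17). It runs from hour 17 to 17 + 3 = hour 20.
Surface grinding cannot begin until CNC milling (finishes hour 20, plus 1-hour gap → hour 21). It runs from hour 21 to 21 + 4 = hour 25.
Sub-assembly cannot start until surface grinding (finishes hour 25); CNC milling (finishes hour 20). The controlling bound is hour 25, so sub-assembly finishes at 25 + 7 = hour 32.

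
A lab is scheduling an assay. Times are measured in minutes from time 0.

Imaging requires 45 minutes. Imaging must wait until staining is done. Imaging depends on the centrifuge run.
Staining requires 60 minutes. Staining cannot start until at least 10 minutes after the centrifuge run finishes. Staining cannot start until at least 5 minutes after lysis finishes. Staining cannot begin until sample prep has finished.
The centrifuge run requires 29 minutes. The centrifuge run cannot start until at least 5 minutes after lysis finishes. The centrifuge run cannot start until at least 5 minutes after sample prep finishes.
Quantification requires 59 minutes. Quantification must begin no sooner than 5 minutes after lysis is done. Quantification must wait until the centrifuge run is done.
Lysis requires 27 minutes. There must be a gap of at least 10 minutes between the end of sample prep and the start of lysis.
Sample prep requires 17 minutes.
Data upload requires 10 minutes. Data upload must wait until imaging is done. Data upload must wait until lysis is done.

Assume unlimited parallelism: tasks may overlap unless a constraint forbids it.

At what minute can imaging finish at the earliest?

203

Sample prep can start immediately at minute 0; it finishes at minute 17.
After sample prep (finishes minute 17, plus 10-minute gap → minute 27), lysis can start at minute 27 and finishes at minute 54.
The centrifuge run cannot start until lysis (finishes minute 54, plus 5-minute gap → minute 59); sample prep (finishes minute 17, plus 5-minute gap → minute 22). The controlling bound is minute 59, so the centrifuge run finishes at 59 + 29 = minute 88.
Staining needs all of the centrifuge run (finishes minute 88, plus 10-minute gap → minute 98); lysis (finishes minute 54, plus 5-minute gap → minute 59); sample prep (finishes minute 17). That puts its earliest start at minute 98; it finishes at 98 + 60 = minute 158.
Imaging has to wait for staining (finishes minute 158); the centrifuge run (finishes minute 88). The latest of these is minute 158, so imaging runs minute 158 to 158 + 45 = minute 203.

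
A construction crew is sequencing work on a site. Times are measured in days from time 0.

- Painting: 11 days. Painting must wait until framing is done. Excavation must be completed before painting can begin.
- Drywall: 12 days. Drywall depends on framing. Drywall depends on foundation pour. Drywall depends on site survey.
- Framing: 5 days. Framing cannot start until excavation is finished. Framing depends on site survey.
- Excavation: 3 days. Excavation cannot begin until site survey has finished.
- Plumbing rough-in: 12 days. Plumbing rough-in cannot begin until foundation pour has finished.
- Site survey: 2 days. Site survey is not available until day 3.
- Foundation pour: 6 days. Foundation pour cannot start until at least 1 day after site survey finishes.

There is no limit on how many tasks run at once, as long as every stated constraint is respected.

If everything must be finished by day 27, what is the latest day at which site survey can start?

Drywall has no dependents, so it just needs to finish by day 27. Starting by 27 − 12 = day 15 achieves that.
Nothing follows painting; the deadline of day 27 is its only limit. It must start by 27 − 11 = day 16.
For framing: drywall (must start by day 15); painting (must start by day 16). The most restrictive is day 15; with a 5-day duration, framing must start by day 10.
Excavation has several dependents: framing (must start by day 10); painting (must start by day 16). The earliest of those limits is day 10, so excavation must start by 10 − 3 = day 7.
Plumbing rough-in must finish by day 27; it takes 12 days, so it must start by 27 − 12 = day 15.
Foundation pour has several dependents: plumbing rough-in (must start by day 15); drywall (must start by day 15). The earliest of those limits is day 15, so foundation pour must start by 15 − 6 = day 9.
Site survey has several dependents: excavation (must start by day 7); foundation pour (must start by day 9, minus 1-day gap → day 8); framing (must start by day 10); drywall (must start by day 15). The earliest of those limits is day 7, so site survey must start by 7 − 2 = day 5.

5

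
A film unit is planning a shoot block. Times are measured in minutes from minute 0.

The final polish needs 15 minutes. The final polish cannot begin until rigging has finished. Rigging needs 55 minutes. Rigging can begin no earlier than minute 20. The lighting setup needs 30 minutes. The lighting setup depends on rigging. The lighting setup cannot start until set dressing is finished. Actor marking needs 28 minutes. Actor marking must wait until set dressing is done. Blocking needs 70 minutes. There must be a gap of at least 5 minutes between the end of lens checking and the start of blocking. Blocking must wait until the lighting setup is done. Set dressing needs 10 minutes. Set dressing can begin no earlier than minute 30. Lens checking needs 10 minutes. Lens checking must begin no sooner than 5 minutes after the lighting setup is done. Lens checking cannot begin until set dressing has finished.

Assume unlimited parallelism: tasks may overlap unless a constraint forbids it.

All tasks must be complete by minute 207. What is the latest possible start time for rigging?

32

Blocking has no dependents, so it just needs to finish by minute 207. Starting by 207 − 70 = minute 137 achieves that.
Lens checking has to be done before blocking (must start by minute 137, minus 5-minute gap → minute 132). That means finishing by minute 132, i.e. starting by 132 − 10 = minute 122.
The lighting setup has several dependents: lens checking (must start by minute 122, minus 5-minute gap → minute 117); blocking (must start by minute 137). The earliest of those limits is minute 117, so the lighting setup must start by 117 − 30 = minute 87.
Nothing follows the final polish; the deadline of minute 207 is its only limit. It must start by 207 − 15 = minute 192.
Rigging feeds the lighting setup (must start by minute 87); the final polish (must start by minute 192). Taking the minimum, rigging must finish by minute 87 and start by 87 − 55 = minute 32.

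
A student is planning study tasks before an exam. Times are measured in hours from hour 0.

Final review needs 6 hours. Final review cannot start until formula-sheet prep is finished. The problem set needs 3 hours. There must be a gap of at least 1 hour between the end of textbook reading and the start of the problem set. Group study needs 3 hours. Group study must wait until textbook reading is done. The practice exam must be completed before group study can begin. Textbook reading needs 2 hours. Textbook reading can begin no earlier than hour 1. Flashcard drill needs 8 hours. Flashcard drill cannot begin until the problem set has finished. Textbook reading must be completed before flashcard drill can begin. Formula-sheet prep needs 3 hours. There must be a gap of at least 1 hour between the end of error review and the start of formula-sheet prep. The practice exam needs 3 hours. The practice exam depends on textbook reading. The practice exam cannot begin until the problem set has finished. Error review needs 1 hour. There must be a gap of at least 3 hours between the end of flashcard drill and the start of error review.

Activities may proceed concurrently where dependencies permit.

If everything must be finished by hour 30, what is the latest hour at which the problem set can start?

Final review has no dependents, so it just needs to finish by hour 30. Starting by 30 − 6 = hour 24 achieves that.
Since final review (must start by hour 24) depends on it, formula-sheet prep must finish by hour 24. Backing off its 3-hour duration gives a latest start of hour 21.
Since formula-sheet prep (must start by hour 21, minus 1-hour gap → hour 20) depends on it, error review must finish by hour 20. Backing off its 1-hour duration gives a latest start of hour 19.
Since error review (must start by hour 19, minus 3-hour gap → hour 16) depends on it, flashcard drill must finish by hour 16. Backing off its 8-hour duration gives a latest start of hour 8.
Nothing follows group study; the deadline of hour 30 is its only limit. It must start by 30 − 3 = hour 27.
The practice exam must finish before group study (must start by hour 27). With a 3-hour duration, the practice exam must start by 27 − 3 = hour 24.
The problem set feeds flashcard drill (must start by hour 8); the practice exam (must start by hour 24). Taking the minimum, the problem set must finish by hour 8 and start by 8 − 3 = hour 5.

5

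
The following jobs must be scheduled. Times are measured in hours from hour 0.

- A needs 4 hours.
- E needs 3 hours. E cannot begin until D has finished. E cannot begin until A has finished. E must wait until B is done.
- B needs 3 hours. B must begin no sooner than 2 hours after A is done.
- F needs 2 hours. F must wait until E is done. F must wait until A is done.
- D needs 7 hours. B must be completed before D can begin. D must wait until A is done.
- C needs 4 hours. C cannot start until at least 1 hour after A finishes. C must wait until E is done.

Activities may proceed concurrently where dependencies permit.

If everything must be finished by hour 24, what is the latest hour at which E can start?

C has no dependents, so it just needs to finish by hour 24. Starting by 24 − 4 = hour 20 achieves that.
Nothing follows F; the deadline of hour 24 is its only limit. It must start by 24 − 2 = hour 22.
E has several dependents: C (must start by hour 20); F (must start by hour 22). The earliest of those limits is hour 20, so E must start by 20 − 3 = hour 17.

17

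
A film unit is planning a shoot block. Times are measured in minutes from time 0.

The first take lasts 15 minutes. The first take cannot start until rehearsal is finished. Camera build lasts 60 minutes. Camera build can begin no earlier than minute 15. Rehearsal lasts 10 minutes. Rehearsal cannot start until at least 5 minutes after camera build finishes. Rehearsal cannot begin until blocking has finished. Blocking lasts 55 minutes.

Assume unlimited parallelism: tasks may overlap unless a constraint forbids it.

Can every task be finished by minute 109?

Blocking can start immediately at minute 0; it finishes at minute 55.
After its own release at minute 15, camera build can start at minute 15 and finishes at minute 75.
Rehearsal cannot start until camera build (finishes minute 75, plus 5-minute gap → minute 80); blocking (finishes minute 55). The controlling bound is minute 80, so rehearsal finishes at 80 + 10 = minute 90.
After rehearsal (finishes minute 90), the first take can start at minute 90 and finishes at minute 105.
Every task is finished by minute 105, which is no later than the deadline of 109, so the schedule is feasible.

Yes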